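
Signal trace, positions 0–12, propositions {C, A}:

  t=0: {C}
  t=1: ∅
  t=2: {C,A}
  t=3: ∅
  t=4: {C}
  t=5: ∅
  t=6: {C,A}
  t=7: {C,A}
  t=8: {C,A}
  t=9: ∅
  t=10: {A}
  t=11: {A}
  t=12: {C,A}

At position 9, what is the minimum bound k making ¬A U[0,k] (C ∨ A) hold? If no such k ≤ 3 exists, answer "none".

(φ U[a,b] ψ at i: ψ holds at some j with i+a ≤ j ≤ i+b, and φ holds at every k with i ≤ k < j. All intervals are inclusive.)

Need earliest j ≥ 9 with (C ∨ A), and ¬A at every k in [9,j-1].
  j=9: rhs fails.
  j=10: rhs holds; lhs holds on [9,9]. k = 1.

1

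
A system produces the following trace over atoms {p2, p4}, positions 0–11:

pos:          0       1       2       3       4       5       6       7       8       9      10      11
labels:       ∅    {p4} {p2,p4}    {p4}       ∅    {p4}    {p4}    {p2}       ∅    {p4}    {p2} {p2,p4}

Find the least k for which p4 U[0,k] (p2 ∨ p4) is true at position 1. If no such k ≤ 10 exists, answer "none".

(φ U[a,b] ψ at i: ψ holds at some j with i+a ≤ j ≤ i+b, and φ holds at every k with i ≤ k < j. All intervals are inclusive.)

0

Need earliest j ≥ 1 with (p2 ∨ p4), and p4 at every k in [1,j-1].
  j=1: rhs holds (empty prefix). k = 0.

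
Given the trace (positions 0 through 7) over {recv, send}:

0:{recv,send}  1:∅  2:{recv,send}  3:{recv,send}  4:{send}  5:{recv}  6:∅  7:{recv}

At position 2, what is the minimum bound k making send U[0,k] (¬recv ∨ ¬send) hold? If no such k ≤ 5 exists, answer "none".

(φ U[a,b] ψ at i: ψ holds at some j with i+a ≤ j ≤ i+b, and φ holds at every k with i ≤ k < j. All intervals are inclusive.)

Need earliest j ≥ 2 with (¬recv ∨ ¬send), and send at every k in [2,j-1].
  j=2: rhs fails.
  j=3: rhs fails.
  j=4: rhs holds; lhs holds on [2,3]. k = 2.

2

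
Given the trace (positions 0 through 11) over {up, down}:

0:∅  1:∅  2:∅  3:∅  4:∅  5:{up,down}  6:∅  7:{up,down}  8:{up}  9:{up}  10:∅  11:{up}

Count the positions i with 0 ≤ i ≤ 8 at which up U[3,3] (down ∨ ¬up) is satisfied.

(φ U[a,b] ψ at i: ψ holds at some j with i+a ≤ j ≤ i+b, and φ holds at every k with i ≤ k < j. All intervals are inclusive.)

1

Evaluate at each i in [0,8]:
  i=0: ✗ (lhs fails at k=0 before rhs at j=3)
  i=1: ✗ (lhs fails at k=1 before rhs at j=4)
  i=2: ✗ (lhs fails at k=2 before rhs at j=5)
  i=3: ✗ (lhs fails at k=3 before rhs at j=6)
  i=4: ✗ (lhs fails at k=4 before rhs at j=7)
  i=5: ✗ (no rhs in [8,8])
  i=6: ✗ (no rhs in [9,9])
  i=7: ✓ (rhs at j=10; lhs holds on [7,9])
  i=8: ✗ (no rhs in [11,11])
Positions where it holds: {7} → 1.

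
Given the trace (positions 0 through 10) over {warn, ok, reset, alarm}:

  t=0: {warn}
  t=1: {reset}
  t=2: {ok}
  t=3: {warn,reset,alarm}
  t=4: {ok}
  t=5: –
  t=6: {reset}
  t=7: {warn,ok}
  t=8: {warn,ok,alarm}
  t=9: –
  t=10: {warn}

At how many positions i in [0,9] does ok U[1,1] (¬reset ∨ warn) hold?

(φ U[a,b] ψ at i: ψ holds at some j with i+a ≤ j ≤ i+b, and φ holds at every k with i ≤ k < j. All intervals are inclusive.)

4

Evaluate at each i in [0,9]:
  i=0: ✗ (no rhs in [1,1])
  i=1: ✗ (lhs fails at k=1 before rhs at j=2)
  i=2: ✓ (rhs at j=3; lhs holds on [2,2])
  i=3: ✗ (lhs fails at k=3 before rhs at j=4)
  i=4: ✓ (rhs at j=5; lhs holds on [4,4])
  i=5: ✗ (no rhs in [6,6])
  i=6: ✗ (lhs fails at k=6 before rhs at j=7)
  i=7: ✓ (rhs at j=8; lhs holds on [7,7])
  i=8: ✓ (rhs at j=9; lhs holds on [8,8])
  i=9: ✗ (lhs fails at k=9 before rhs at j=10)
Positions where it holds: {2, 4, 7, 8} → 4.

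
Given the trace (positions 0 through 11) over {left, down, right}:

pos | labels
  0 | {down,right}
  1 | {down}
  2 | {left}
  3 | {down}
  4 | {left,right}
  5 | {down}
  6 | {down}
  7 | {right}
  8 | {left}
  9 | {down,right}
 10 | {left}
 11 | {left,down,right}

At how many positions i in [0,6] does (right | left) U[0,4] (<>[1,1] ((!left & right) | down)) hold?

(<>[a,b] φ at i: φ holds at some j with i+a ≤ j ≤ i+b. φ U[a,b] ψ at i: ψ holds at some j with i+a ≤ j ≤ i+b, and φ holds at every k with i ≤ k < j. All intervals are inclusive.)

5

Evaluate at each i in [0,6]:
  i=0: ✓ (rhs at j=0)
  i=1: ✗ (lhs fails at k=1 before rhs at j=2)
  i=2: ✓ (rhs at j=2)
  i=3: ✗ (lhs fails at k=3 before rhs at j=4)
  i=4: ✓ (rhs at j=4)
  i=5: ✓ (rhs at j=5)
  i=6: ✓ (rhs at j=6)
Positions where it holds: {0, 2, 4, 5, 6} → 5.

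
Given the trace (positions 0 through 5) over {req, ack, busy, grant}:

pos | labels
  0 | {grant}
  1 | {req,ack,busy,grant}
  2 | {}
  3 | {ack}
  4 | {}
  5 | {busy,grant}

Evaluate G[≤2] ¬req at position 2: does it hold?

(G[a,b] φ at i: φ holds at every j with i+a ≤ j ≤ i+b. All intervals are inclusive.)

Check ¬req at every j in [2,4]:
  j=2: true
  j=3: true
  j=4: true
All positions satisfy it → formula holds.

True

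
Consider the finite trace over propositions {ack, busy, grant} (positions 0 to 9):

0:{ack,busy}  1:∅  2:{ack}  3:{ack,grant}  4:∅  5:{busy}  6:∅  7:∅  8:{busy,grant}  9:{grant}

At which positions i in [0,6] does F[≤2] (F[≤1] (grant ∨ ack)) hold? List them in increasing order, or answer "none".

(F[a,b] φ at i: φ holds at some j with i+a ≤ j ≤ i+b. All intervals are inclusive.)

Evaluate at each i in [0,6]:
  i=0: ✓ (witness j=0)
  i=1: ✓ (witness j=1)
  i=2: ✓ (witness j=2)
  i=3: ✓ (witness j=3)
  i=4: ✗ (none in [4,6])
  i=5: ✓ (witness j=7)
  i=6: ✓ (witness j=7)

0, 1, 2, 3, 5, 6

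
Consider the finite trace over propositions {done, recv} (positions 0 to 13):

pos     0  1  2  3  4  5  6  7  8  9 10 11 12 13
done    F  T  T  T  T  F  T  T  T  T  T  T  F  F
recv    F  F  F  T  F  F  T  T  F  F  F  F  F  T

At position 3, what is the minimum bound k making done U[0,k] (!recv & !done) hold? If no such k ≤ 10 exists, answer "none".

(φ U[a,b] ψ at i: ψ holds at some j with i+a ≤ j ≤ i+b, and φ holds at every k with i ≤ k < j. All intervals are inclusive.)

2

Need earliest j ≥ 3 with (!recv & !done), and done at every k in [3,j-1].
  j=3: rhs fails.
  j=4: rhs fails.
  j=5: rhs holds; lhs holds on [3,4]. k = 2.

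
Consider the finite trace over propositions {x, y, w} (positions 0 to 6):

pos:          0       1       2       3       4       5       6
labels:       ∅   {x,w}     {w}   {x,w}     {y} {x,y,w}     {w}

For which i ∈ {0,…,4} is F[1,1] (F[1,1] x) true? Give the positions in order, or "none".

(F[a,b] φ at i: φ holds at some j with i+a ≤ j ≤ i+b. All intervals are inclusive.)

1, 3

Evaluate at each i in [0,4]:
  i=0: ✗ (none in [1,1])
  i=1: ✓ (witness j=2)
  i=2: ✗ (none in [3,3])
  i=3: ✓ (witness j=4)
  i=4: ✗ (none in [5,5])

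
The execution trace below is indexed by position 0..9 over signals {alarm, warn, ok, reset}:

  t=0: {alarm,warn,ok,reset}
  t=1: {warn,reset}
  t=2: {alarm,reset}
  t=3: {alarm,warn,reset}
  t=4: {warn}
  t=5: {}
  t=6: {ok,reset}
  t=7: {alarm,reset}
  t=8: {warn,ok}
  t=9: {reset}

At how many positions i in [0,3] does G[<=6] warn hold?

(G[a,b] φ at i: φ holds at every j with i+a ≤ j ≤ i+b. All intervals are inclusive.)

0

Evaluate at each i in [0,3]:
  i=0: ✗ (fails at j=2)
  i=1: ✗ (fails at j=2)
  i=2: ✗ (fails at j=2)
  i=3: ✗ (fails at j=5)
Positions where it holds: {} → 0.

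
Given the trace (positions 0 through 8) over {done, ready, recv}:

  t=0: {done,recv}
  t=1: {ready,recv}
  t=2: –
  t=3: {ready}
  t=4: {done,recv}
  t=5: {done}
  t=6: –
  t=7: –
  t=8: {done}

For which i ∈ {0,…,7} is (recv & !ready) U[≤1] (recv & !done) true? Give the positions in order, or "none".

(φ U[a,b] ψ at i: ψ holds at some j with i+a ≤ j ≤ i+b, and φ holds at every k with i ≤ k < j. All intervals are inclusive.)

Evaluate at each i in [0,7]:
  i=0: ✓ (rhs at j=1; lhs holds on [0,0])
  i=1: ✓ (rhs at j=1)
  i=2: ✗ (no rhs in [2,3])
  i=3: ✗ (no rhs in [3,4])
  i=4: ✗ (no rhs in [4,5])
  i=5: ✗ (no rhs in [5,6])
  i=6: ✗ (no rhs in [6,7])
  i=7: ✗ (no rhs in [7,8])

0, 1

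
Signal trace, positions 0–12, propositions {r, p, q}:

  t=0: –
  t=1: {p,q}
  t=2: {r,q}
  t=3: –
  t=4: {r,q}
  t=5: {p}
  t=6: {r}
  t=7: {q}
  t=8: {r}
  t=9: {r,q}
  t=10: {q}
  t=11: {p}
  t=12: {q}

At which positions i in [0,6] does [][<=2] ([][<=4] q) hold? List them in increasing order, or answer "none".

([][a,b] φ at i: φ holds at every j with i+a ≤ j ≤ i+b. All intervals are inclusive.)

Evaluate at each i in [0,6]:
  i=0: ✗ (fails at j=0)
  i=1: ✗ (fails at j=1)
  i=2: ✗ (fails at j=2)
  i=3: ✗ (fails at j=3)
  i=4: ✗ (fails at j=4)
  i=5: ✗ (fails at j=5)
  i=6: ✗ (fails at j=6)

none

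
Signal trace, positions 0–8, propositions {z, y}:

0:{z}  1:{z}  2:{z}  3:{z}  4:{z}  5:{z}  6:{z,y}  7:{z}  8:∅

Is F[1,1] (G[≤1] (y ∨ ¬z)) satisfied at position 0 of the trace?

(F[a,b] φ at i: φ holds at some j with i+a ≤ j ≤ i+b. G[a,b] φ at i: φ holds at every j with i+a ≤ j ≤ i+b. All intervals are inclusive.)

Does not hold

Check G[≤1] (y ∨ ¬z) at each j in [1,1]:
  j=1: fails at 1
No position in the window satisfies it → formula fails.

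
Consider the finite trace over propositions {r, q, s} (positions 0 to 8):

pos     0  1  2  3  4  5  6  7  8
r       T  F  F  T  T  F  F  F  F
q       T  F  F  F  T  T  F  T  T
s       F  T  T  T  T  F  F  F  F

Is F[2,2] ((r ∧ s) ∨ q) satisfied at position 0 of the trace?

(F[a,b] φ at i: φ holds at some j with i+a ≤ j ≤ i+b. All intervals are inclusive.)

False

Check ((r ∧ s) ∨ q) at each j in [2,2]:
  j=2: false
No position in the window satisfies it → formula fails.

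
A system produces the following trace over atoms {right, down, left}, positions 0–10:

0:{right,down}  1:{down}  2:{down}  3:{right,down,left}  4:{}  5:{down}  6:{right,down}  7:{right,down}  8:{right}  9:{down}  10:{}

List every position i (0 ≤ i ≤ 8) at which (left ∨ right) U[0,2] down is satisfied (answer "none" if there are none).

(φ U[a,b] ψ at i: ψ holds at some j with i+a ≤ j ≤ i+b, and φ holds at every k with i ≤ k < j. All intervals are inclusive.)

0, 1, 2, 3, 5, 6, 7, 8

Evaluate at each i in [0,8]:
  i=0: ✓ (rhs at j=0)
  i=1: ✓ (rhs at j=1)
  i=2: ✓ (rhs at j=2)
  i=3: ✓ (rhs at j=3)
  i=4: ✗ (lhs fails at k=4 before rhs at j=5)
  i=5: ✓ (rhs at j=5)
  i=6: ✓ (rhs at j=6)
  i=7: ✓ (rhs at j=7)
  i=8: ✓ (rhs at j=9; lhs holds on [8,8])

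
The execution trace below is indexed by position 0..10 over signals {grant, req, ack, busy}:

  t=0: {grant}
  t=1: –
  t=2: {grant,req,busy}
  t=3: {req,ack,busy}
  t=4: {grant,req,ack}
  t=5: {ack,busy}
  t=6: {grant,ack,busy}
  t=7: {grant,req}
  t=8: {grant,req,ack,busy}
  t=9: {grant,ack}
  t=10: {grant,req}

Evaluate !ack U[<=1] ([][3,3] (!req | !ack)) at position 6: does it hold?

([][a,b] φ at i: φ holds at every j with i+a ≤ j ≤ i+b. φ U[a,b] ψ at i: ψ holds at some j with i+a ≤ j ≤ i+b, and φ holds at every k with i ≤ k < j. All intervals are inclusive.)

Need some j in [6,7] with [][3,3] (!req | !ack), and !ack at every k in [6,j-1].
  j=6: [][3,3] (!req | !ack) holds; no prefix to check → satisfied.

Yes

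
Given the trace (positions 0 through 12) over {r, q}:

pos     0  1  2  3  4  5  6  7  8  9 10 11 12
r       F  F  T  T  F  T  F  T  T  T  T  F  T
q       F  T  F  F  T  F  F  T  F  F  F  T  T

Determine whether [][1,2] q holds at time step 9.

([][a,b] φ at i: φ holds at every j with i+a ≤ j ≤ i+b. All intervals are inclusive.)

Check q at every j in [10,11]:
  j=10: false
  j=11: true
Fails at j=10 → formula fails.

No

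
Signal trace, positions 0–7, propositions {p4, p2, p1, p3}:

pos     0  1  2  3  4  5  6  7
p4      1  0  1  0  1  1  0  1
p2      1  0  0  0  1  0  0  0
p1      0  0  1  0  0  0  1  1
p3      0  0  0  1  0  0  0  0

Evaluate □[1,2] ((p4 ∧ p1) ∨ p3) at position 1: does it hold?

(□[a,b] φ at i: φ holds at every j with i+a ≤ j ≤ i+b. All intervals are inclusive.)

Check ((p4 ∧ p1) ∨ p3) at every j in [2,3]:
  j=2: true
  j=3: true
All positions satisfy it → formula holds.

True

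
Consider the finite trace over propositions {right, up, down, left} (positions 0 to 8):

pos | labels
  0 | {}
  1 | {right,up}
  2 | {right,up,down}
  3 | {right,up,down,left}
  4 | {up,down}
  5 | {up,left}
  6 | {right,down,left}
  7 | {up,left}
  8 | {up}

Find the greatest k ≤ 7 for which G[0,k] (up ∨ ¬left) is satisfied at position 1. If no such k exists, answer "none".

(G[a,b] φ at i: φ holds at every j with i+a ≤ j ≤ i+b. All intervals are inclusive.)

4

(up ∨ ¬left) must hold from j=1 onward; find where it first fails.
  j=1: holds
  j=2: holds
  j=3: holds
  j=4: holds
  j=5: holds
  j=6: fails
Holds on [1,5], so largest k = 4.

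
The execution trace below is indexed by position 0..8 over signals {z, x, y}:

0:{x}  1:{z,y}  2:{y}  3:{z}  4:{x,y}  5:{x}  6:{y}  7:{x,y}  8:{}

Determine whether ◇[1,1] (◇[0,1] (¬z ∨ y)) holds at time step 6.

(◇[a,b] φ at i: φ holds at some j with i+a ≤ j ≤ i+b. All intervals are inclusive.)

True

Check ◇[0,1] (¬z ∨ y) at each j in [7,7]:
  j=7: holds (witness at 7)
Found at j=7 → formula holds.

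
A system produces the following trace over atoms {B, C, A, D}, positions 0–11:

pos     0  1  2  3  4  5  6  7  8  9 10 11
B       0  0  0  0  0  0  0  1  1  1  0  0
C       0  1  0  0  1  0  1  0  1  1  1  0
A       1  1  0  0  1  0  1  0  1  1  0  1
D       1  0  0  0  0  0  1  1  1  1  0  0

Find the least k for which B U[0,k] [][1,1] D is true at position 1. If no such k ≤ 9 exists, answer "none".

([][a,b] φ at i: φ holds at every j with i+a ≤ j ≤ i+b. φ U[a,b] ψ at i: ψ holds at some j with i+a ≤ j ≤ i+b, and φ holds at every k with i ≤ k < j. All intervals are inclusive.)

none

Need earliest j ≥ 1 with [][1,1] D, and B at every k in [1,j-1].
  j=1: rhs fails.
  j=2: rhs fails.
  j=3: rhs fails.
  j=4: rhs fails.
  j=5: rhs holds but lhs fails at k=1.
  j=6: rhs holds but lhs fails at k=1.
  j=7: rhs holds but lhs fails at k=1.
  j=8: rhs holds but lhs fails at k=1.
  j=9: rhs fails.
  j=10: rhs fails.
No witness within the range → none.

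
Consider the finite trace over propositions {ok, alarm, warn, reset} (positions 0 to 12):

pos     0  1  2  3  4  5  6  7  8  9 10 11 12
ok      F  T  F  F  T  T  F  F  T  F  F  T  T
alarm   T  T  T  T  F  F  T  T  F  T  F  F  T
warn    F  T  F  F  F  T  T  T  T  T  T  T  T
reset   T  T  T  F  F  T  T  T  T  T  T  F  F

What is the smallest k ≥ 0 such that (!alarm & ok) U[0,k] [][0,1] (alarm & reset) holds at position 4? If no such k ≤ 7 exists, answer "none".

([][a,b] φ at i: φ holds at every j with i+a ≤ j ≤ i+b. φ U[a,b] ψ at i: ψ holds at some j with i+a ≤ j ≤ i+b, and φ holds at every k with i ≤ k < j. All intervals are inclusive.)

2

Need earliest j ≥ 4 with [][0,1] (alarm & reset), and (!alarm & ok) at every k in [4,j-1].
  j=4: rhs fails.
  j=5: rhs fails.
  j=6: rhs holds; lhs holds on [4,5]. k = 2.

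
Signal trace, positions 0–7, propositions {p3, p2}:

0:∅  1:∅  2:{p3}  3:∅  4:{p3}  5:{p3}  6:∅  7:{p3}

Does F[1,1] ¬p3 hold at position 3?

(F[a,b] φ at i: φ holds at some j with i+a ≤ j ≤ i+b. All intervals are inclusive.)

False

Check ¬p3 at each j in [4,4]:
  j=4: false
No position in the window satisfies it → formula fails.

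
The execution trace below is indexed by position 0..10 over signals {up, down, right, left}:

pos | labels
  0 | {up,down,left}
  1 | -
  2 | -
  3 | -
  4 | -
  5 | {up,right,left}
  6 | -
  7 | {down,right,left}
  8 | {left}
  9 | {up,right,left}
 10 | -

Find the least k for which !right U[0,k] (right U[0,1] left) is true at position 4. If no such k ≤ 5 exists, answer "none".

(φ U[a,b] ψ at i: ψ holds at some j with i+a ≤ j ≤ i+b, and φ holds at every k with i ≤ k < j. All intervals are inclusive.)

1

Need earliest j ≥ 4 with (right U[0,1] left), and !right at every k in [4,j-1].
  j=4: rhs fails.
  j=5: rhs holds; lhs holds on [4,4]. k = 1.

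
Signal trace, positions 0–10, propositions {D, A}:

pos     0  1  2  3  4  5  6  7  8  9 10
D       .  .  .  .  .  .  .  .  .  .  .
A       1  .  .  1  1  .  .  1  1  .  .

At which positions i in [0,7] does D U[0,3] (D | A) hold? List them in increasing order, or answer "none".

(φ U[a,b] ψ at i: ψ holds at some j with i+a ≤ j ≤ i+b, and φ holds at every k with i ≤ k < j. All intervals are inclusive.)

Evaluate at each i in [0,7]:
  i=0: ✓ (rhs at j=0)
  i=1: ✗ (lhs fails at k=1 before rhs at j=3)
  i=2: ✗ (lhs fails at k=2 before rhs at j=3)
  i=3: ✓ (rhs at j=3)
  i=4: ✓ (rhs at j=4)
  i=5: ✗ (lhs fails at k=5 before rhs at j=7)
  i=6: ✗ (lhs fails at k=6 before rhs at j=7)
  i=7: ✓ (rhs at j=7)

0, 3, 4, 7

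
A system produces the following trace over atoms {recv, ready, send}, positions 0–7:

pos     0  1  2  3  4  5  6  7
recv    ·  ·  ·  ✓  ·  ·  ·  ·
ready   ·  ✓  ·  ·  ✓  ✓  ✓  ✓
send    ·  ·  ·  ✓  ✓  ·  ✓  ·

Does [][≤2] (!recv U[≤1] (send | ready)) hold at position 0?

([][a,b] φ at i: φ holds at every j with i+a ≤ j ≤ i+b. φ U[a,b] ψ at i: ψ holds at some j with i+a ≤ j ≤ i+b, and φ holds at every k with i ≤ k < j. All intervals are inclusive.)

Check (!recv U[≤1] (send | ready)) at every j in [0,2]:
  j=0: holds
  j=1: holds
  j=2: holds
All positions satisfy it → formula holds.

Holds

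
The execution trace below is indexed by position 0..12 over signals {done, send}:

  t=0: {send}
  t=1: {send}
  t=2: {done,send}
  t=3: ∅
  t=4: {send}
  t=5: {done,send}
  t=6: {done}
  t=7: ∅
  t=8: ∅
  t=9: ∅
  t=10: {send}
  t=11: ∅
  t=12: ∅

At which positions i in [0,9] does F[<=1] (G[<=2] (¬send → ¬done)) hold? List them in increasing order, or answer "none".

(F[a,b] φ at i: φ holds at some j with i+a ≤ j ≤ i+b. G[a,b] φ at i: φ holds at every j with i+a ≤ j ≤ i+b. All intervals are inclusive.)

0, 1, 2, 3, 6, 7, 8, 9

Evaluate at each i in [0,9]:
  i=0: ✓ (witness j=0)
  i=1: ✓ (witness j=1)
  i=2: ✓ (witness j=2)
  i=3: ✓ (witness j=3)
  i=4: ✗ (none in [4,5])
  i=5: ✗ (none in [5,6])
  i=6: ✓ (witness j=7)
  i=7: ✓ (witness j=7)
  i=8: ✓ (witness j=8)
  i=9: ✓ (witness j=9)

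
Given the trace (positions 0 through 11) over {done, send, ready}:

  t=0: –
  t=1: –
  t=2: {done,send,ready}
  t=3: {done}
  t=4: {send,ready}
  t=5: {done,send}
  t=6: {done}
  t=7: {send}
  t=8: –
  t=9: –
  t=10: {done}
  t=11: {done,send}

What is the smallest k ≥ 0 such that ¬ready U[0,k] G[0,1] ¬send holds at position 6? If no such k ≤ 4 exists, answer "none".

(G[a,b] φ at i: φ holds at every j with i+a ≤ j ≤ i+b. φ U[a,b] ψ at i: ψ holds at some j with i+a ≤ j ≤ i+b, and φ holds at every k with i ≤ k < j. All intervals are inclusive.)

Need earliest j ≥ 6 with G[0,1] ¬send, and ¬ready at every k in [6,j-1].
  j=6: rhs fails.
  j=7: rhs fails.
  j=8: rhs holds; lhs holds on [6,7]. k = 2.

2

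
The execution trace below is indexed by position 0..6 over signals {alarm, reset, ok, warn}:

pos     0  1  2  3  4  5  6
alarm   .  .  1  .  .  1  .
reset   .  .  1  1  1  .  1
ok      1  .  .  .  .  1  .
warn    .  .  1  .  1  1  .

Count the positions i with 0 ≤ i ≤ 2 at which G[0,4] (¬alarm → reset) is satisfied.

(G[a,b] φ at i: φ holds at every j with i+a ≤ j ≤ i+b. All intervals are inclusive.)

Evaluate at each i in [0,2]:
  i=0: ✗ (fails at j=0)
  i=1: ✗ (fails at j=1)
  i=2: ✓ (all of [2,6])
Positions where it holds: {2} → 1.

1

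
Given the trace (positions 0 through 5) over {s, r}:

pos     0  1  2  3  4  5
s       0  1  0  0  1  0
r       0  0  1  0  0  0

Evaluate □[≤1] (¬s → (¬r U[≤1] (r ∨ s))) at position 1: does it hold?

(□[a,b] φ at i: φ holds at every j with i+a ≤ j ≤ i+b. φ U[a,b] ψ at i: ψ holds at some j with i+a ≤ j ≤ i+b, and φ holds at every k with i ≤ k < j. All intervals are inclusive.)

Check (¬s → (¬r U[≤1] (r ∨ s))) at every j in [1,2]:
  j=1: antecedent false → ✓
  j=2: antecedent true; consequent holds → ✓
All positions satisfy it → formula holds.

Yes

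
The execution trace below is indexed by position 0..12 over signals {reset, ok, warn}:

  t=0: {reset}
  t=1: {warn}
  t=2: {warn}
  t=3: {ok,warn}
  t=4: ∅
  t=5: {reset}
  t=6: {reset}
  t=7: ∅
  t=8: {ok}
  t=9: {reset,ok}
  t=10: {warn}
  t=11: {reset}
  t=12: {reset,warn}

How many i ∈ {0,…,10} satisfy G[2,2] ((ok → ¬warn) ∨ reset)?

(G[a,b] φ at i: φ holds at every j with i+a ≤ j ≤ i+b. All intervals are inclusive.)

10

Evaluate at each i in [0,10]:
  i=0: ✓ (all of [2,2])
  i=1: ✗ (fails at j=3)
  i=2: ✓ (all of [4,4])
  i=3: ✓ (all of [5,5])
  i=4: ✓ (all of [6,6])
  i=5: ✓ (all of [7,7])
  i=6: ✓ (all of [8,8])
  i=7: ✓ (all of [9,9])
  i=8: ✓ (all of [10,10])
  i=9: ✓ (all of [11,11])
  i=10: ✓ (all of [12,12])
Positions where it holds: {0, 2, 3, 4, 5, 6, 7, 8, 9, 10} → 10.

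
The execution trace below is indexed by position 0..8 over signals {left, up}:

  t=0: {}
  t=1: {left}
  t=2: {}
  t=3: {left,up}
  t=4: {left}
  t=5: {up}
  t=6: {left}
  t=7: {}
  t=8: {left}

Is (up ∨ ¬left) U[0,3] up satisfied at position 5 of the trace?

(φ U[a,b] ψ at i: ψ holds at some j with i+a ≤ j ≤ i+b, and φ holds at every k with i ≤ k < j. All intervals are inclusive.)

Need some j in [5,8] with up, and (up ∨ ¬left) at every k in [5,j-1].
  j=5: up holds; no prefix to check → satisfied.

Holds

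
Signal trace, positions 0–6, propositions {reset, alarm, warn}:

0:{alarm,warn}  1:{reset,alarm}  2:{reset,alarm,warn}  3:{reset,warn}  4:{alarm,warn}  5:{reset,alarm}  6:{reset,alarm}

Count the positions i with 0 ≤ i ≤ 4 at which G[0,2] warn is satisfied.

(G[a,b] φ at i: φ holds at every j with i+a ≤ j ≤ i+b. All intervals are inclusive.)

1

Evaluate at each i in [0,4]:
  i=0: ✗ (fails at j=1)
  i=1: ✗ (fails at j=1)
  i=2: ✓ (all of [2,4])
  i=3: ✗ (fails at j=5)
  i=4: ✗ (fails at j=5)
Positions where it holds: {2} → 1.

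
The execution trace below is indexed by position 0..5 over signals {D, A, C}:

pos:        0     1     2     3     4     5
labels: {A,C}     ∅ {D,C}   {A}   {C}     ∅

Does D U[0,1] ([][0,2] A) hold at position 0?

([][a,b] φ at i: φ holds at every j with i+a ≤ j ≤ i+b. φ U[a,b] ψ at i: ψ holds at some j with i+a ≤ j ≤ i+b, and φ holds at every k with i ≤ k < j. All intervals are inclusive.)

Need some j in [0,1] with [][0,2] A, and D at every k in [0,j-1].
  j=0: [][0,2] A — fails at 1.
  j=1: [][0,2] A — fails at 1.
No j in the window works → until fails.

Does not hold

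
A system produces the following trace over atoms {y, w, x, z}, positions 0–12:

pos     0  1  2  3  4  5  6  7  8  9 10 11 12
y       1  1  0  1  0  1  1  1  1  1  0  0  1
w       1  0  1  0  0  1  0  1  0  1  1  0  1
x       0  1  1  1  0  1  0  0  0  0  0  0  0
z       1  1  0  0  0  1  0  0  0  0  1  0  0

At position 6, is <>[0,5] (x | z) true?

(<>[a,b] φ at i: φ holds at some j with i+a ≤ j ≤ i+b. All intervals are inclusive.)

True

Check (x | z) at each j in [6,11]:
  j=6: false
  j=7: false
  j=8: false
  j=9: false
  j=10: true
  j=11: false
Found at j=10 → formula holds.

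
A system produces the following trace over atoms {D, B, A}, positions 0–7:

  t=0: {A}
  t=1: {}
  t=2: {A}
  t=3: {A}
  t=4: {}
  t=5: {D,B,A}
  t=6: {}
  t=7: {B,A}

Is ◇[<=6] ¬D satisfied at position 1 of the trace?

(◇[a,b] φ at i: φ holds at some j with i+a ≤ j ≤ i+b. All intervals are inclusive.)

True

Check ¬D at each j in [1,7]:
  j=1: true
  j=2: true
  j=3: true
  j=4: true
  j=5: false
  j=6: true
  j=7: true
Found at j=1 → formula holds.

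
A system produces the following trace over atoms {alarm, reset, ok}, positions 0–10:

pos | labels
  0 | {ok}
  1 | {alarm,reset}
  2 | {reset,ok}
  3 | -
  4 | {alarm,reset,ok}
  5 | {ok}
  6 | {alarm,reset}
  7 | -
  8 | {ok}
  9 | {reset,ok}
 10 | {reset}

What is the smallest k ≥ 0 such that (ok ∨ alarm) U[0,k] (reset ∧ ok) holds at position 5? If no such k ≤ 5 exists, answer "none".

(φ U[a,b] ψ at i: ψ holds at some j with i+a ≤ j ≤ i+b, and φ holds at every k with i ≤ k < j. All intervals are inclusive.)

Need earliest j ≥ 5 with (reset ∧ ok), and (ok ∨ alarm) at every k in [5,j-1].
  j=5: rhs fails.
  j=6: rhs fails.
  j=7: rhs fails.
  j=8: rhs fails.
  j=9: rhs holds but lhs fails at k=7.
  j=10: rhs fails.
No witness within the range → none.

none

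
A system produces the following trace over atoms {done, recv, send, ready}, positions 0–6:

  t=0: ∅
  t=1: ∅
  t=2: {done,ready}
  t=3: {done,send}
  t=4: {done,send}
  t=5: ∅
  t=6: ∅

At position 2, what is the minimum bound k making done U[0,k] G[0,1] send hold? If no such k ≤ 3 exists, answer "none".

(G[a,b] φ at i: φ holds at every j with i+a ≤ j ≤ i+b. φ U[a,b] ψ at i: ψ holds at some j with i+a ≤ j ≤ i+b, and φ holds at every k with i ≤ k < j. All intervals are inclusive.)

Need earliest j ≥ 2 with G[0,1] send, and done at every k in [2,j-1].
  j=2: rhs fails.
  j=3: rhs holds; lhs holds on [2,2]. k = 1.

1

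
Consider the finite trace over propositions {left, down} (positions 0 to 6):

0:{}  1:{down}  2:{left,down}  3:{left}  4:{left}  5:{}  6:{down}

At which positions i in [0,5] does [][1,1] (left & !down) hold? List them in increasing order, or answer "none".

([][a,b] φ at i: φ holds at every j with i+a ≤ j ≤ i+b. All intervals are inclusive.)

2, 3

Evaluate at each i in [0,5]:
  i=0: ✗ (fails at j=1)
  i=1: ✗ (fails at j=2)
  i=2: ✓ (all of [3,3])
  i=3: ✓ (all of [4,4])
  i=4: ✗ (fails at j=5)
  i=5: ✗ (fails at j=6)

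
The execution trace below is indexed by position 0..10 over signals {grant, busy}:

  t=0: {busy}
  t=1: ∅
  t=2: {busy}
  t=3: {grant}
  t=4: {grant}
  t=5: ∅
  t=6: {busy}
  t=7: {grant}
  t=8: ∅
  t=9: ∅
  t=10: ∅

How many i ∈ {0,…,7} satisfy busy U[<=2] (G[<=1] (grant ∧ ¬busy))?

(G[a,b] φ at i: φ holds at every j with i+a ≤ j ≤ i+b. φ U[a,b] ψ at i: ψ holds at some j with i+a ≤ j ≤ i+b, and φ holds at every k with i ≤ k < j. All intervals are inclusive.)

2

Evaluate at each i in [0,7]:
  i=0: ✗ (no rhs in [0,2])
  i=1: ✗ (lhs fails at k=1 before rhs at j=3)
  i=2: ✓ (rhs at j=3; lhs holds on [2,2])
  i=3: ✓ (rhs at j=3)
  i=4: ✗ (no rhs in [4,6])
  i=5: ✗ (no rhs in [5,7])
  i=6: ✗ (no rhs in [6,8])
  i=7: ✗ (no rhs in [7,9])
Positions where it holds: {2, 3} → 2.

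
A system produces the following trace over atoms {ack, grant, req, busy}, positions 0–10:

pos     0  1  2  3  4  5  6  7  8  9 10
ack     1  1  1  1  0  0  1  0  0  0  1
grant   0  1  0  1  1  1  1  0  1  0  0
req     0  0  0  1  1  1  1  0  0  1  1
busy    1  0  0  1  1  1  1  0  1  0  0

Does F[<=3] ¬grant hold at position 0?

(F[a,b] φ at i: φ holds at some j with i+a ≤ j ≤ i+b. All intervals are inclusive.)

Yes

Check ¬grant at each j in [0,3]:
  j=0: true
  j=1: false
  j=2: true
  j=3: false
Found at j=0 → formula holds.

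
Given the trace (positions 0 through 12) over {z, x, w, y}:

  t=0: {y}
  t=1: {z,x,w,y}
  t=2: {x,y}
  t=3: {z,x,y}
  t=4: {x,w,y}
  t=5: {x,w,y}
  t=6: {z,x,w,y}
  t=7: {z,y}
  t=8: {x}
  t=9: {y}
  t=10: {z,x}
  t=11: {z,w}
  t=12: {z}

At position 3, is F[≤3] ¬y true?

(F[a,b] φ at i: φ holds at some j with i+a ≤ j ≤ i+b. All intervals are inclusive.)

No

Check ¬y at each j in [3,6]:
  j=3: false
  j=4: false
  j=5: false
  j=6: false
No position in the window satisfies it → formula fails.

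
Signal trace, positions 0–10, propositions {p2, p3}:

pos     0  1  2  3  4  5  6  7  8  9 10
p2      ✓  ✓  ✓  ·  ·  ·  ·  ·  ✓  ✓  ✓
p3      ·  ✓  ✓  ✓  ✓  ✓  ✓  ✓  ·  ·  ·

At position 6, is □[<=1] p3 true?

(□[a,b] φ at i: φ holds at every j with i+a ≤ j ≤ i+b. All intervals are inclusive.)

Holds

Check p3 at every j in [6,7]:
  j=6: true
  j=7: true
All positions satisfy it → formula holds.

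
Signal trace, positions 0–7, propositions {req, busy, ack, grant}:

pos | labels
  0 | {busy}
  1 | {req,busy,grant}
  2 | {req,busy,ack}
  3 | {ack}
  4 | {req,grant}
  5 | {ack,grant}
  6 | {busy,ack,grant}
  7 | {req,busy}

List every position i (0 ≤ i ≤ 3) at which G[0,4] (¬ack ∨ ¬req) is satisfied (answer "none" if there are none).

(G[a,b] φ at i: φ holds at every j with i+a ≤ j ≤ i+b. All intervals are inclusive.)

Evaluate at each i in [0,3]:
  i=0: ✗ (fails at j=2)
  i=1: ✗ (fails at j=2)
  i=2: ✗ (fails at j=2)
  i=3: ✓ (all of [3,7])

3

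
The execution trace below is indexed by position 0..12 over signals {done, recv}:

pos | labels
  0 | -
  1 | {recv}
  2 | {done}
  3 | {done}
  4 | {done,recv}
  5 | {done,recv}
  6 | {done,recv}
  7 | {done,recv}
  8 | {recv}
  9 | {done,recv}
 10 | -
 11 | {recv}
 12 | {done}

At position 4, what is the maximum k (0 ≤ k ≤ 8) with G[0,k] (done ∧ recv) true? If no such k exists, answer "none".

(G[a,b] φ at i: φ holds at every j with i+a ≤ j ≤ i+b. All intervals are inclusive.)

3

(done ∧ recv) must hold from j=4 onward; find where it first fails.
  j=4: holds
  j=5: holds
  j=6: holds
  j=7: holds
  j=8: fails
Holds on [4,7], so largest k = 3.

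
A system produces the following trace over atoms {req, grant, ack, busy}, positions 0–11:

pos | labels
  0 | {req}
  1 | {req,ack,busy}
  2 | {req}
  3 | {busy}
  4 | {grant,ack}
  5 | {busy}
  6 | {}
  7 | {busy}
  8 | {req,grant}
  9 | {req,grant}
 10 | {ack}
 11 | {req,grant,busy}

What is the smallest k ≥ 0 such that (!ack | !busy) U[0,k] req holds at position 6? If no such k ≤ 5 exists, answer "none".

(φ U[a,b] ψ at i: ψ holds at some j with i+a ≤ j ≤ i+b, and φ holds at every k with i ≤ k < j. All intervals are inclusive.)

2

Need earliest j ≥ 6 with req, and (!ack | !busy) at every k in [6,j-1].
  j=6: rhs fails.
  j=7: rhs fails.
  j=8: rhs holds; lhs holds on [6,7]. k = 2.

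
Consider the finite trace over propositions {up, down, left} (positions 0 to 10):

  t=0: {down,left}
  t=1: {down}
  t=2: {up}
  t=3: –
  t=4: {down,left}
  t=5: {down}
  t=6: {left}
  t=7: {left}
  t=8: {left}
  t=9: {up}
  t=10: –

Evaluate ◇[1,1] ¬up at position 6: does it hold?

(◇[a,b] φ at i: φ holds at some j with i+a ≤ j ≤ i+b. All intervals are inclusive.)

Check ¬up at each j in [7,7]:
  j=7: true
Found at j=7 → formula holds.

Holds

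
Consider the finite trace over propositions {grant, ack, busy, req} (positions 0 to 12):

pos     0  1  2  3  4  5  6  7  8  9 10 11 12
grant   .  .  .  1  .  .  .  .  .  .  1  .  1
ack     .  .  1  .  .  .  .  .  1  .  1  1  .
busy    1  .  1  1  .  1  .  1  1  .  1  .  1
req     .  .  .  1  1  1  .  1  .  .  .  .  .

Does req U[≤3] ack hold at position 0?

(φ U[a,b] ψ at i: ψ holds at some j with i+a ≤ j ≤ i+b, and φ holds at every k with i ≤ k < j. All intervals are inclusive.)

Does not hold

Need some j in [0,3] with ack, and req at every k in [0,j-1].
  j=0: ack false.
  j=1: ack false.
  j=2: ack holds, but req fails at k=0 → not this j.
  j=3: ack false.
No j in the window works → until fails.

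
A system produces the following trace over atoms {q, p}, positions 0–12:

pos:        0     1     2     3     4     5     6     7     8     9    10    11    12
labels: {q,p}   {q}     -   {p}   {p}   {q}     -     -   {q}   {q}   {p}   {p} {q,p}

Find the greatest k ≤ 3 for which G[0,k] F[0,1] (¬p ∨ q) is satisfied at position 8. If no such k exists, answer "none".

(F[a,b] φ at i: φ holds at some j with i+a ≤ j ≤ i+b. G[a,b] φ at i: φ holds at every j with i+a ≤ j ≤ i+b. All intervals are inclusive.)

1

F[0,1] (¬p ∨ q) must hold from j=8 onward; find where it first fails.
  j=8: holds
  j=9: holds
  j=10: fails
Holds on [8,9], so largest k = 1.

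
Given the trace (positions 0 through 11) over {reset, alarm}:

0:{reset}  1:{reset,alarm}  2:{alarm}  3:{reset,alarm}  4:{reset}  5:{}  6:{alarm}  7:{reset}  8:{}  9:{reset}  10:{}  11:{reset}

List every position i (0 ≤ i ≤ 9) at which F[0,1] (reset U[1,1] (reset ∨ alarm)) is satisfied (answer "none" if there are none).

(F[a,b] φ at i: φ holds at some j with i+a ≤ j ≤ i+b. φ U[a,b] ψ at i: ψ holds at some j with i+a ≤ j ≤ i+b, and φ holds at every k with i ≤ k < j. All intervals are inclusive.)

0, 1, 2, 3

Evaluate at each i in [0,9]:
  i=0: ✓ (witness j=0)
  i=1: ✓ (witness j=1)
  i=2: ✓ (witness j=3)
  i=3: ✓ (witness j=3)
  i=4: ✗ (none in [4,5])
  i=5: ✗ (none in [5,6])
  i=6: ✗ (none in [6,7])
  i=7: ✗ (none in [7,8])
  i=8: ✗ (none in [8,9])
  i=9: ✗ (none in [9,10])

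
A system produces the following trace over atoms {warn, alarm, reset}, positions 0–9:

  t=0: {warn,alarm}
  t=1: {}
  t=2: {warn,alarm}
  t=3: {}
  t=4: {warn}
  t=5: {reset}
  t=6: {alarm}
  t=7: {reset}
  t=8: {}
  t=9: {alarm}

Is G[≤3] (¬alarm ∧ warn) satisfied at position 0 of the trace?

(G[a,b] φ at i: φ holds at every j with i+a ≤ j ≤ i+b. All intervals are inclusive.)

False

Check (¬alarm ∧ warn) at every j in [0,3]:
  j=0: false
  j=1: false
  j=2: false
  j=3: false
Fails at j=0 → formula fails.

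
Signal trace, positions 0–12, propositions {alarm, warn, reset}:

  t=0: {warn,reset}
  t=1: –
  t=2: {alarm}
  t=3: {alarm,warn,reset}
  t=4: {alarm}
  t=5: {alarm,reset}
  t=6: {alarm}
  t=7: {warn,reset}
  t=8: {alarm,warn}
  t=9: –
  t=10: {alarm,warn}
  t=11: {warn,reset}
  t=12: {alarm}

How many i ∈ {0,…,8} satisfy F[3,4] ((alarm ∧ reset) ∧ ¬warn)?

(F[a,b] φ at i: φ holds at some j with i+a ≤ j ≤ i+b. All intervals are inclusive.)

Evaluate at each i in [0,8]:
  i=0: ✗ (none in [3,4])
  i=1: ✓ (witness j=5)
  i=2: ✓ (witness j=5)
  i=3: ✗ (none in [6,7])
  i=4: ✗ (none in [7,8])
  i=5: ✗ (none in [8,9])
  i=6: ✗ (none in [9,10])
  i=7: ✗ (none in [10,11])
  i=8: ✗ (none in [11,12])
Positions where it holds: {1, 2} → 2.

2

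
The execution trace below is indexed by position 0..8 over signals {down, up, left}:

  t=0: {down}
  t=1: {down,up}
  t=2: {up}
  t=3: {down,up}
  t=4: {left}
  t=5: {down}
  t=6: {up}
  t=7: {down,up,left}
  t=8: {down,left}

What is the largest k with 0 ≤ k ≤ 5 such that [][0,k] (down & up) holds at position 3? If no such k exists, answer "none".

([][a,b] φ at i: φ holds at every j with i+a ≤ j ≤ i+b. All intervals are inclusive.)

0

(down & up) must hold from j=3 onward; find where it first fails.
  j=3: holds
  j=4: fails
Holds on [3,3], so largest k = 0.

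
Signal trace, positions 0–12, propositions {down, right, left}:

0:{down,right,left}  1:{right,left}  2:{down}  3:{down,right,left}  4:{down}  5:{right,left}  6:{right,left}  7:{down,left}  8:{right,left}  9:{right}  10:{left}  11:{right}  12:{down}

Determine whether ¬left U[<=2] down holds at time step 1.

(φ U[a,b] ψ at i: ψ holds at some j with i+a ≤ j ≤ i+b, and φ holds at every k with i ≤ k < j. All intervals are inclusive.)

Need some j in [1,3] with down, and ¬left at every k in [1,j-1].
  j=1: down false.
  j=2: down holds, but ¬left fails at k=1 → not this j.
  j=3: down holds, but ¬left fails at k=1 → not this j.
No j in the window works → until fails.

No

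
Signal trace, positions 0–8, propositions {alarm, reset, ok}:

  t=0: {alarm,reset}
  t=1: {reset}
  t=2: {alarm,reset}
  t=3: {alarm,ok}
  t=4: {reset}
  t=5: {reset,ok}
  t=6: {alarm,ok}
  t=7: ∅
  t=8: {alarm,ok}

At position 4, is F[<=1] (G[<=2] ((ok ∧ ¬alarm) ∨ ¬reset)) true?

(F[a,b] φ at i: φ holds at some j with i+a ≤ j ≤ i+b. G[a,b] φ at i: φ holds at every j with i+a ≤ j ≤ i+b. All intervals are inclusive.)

Check G[<=2] ((ok ∧ ¬alarm) ∨ ¬reset) at each j in [4,5]:
  j=4: fails at 4
  j=5: holds on [5,7]
Found at j=5 → formula holds.

Holds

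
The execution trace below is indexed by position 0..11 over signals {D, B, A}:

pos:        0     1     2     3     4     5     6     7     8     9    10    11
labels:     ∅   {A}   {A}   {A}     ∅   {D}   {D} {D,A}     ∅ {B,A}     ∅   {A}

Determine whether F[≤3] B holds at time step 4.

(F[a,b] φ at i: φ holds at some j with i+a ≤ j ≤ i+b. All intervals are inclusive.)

No

Check B at each j in [4,7]:
  j=4: false
  j=5: false
  j=6: false
  j=7: false
No position in the window satisfies it → formula fails.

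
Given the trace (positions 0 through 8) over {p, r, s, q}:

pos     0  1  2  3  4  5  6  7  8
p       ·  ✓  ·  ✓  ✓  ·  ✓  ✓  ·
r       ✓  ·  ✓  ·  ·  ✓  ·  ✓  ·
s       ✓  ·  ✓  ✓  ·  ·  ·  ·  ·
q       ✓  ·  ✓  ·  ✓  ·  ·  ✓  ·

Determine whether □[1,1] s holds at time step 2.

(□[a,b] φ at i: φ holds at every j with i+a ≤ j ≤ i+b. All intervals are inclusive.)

Check s at every j in [3,3]:
  j=3: true
All positions satisfy it → formula holds.

True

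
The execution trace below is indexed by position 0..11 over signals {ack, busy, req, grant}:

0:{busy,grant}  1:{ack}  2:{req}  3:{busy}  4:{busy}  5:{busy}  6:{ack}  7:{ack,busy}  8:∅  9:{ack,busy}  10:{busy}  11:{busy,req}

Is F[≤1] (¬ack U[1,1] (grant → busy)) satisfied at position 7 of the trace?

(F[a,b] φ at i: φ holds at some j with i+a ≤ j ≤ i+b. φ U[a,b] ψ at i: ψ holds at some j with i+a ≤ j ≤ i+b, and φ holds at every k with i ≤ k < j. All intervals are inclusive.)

True

Check (¬ack U[1,1] (grant → busy)) at each j in [7,8]:
  j=7: fails
  j=8: holds
Found at j=8 → formula holds.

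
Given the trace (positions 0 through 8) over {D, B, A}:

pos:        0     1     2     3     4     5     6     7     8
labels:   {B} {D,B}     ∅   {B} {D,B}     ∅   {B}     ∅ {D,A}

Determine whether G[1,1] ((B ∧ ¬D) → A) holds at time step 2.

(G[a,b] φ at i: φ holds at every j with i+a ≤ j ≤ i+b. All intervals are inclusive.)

No

Check ((B ∧ ¬D) → A) at every j in [3,3]:
  j=3: antecedent true; consequent false → ✗
Fails at j=3 → formula fails.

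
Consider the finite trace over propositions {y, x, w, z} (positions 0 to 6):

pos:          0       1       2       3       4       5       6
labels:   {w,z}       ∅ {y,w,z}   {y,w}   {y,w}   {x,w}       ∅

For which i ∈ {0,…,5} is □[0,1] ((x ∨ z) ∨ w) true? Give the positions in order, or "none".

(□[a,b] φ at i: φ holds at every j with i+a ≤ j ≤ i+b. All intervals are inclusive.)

Evaluate at each i in [0,5]:
  i=0: ✗ (fails at j=1)
  i=1: ✗ (fails at j=1)
  i=2: ✓ (all of [2,3])
  i=3: ✓ (all of [3,4])
  i=4: ✓ (all of [4,5])
  i=5: ✗ (fails at j=6)

2, 3, 4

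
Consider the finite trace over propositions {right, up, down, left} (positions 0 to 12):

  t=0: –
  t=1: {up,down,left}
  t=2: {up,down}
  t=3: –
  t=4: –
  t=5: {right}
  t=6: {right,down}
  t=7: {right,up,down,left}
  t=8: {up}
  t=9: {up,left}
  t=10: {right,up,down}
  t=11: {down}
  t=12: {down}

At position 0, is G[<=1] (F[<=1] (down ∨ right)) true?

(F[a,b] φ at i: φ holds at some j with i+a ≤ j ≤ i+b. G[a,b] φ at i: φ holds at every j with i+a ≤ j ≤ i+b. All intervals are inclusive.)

Check F[<=1] (down ∨ right) at every j in [0,1]:
  j=0: holds (witness at 1)
  j=1: holds (witness at 1)
All positions satisfy it → formula holds.

True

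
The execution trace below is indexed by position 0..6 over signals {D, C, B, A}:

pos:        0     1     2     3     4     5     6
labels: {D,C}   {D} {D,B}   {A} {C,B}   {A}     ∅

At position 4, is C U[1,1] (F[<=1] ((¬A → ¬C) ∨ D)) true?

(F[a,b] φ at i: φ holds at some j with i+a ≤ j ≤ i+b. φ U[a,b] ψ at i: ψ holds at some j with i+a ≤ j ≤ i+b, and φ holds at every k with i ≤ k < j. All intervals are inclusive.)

Need some j in [5,5] with F[<=1] ((¬A → ¬C) ∨ D), and C at every k in [4,j-1].
  j=5: F[<=1] ((¬A → ¬C) ∨ D) holds; C holds at every k in [4,4] → satisfied.

Holds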